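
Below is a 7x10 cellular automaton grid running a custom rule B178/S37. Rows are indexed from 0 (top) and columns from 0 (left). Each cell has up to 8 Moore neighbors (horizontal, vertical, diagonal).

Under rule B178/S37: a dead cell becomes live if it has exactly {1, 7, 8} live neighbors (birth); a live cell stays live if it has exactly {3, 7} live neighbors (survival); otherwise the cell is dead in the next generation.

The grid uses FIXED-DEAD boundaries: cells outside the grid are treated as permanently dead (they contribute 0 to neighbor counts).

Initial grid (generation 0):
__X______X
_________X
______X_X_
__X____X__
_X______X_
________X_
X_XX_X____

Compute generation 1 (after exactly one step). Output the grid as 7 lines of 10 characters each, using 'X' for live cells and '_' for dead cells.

Answer: _X_X______
_XXX_XX___
_XXX_X____
X__X_X_X__
X__X__X___
_____XX___
______XXXX

Derivation:
Simulating step by step:
Generation 0 (given above): 14 live cells
Generation 1: 24 live cells
(generation 1 grid is the final answer)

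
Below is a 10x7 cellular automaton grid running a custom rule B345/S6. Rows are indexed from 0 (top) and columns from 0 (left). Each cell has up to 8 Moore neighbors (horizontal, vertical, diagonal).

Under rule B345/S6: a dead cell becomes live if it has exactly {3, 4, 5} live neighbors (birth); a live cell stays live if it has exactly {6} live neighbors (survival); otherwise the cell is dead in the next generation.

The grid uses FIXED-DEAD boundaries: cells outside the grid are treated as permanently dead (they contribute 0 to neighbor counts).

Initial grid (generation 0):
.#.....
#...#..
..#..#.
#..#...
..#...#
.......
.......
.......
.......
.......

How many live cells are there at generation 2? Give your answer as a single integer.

Simulating step by step:
Generation 0 (given above): 9 live cells
Generation 1: 6 live cells
.......
.#.....
.#.##..
.##....
.......
.......
.......
.......
.......
.......
Generation 2: 4 live cells
.......
..#....
#.#....
...#...
.......
.......
.......
.......
.......
.......
Population at generation 2: 4

Answer: 4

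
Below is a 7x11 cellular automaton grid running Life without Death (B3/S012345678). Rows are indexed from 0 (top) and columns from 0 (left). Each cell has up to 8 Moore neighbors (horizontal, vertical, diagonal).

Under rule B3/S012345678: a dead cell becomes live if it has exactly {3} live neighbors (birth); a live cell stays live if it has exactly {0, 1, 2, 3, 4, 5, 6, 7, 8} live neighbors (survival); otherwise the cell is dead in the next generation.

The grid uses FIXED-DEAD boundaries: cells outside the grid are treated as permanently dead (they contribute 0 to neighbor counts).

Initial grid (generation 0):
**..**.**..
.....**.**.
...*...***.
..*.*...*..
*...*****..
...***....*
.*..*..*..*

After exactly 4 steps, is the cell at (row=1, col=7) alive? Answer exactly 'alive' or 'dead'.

Simulating step by step:
Generation 0 (given above): 31 live cells
Generation 1: 40 live cells
**..**.***.
.....**.**.
...*******.
..*.*...*..
*...******.
...***..***
.*.***.*..*
Generation 2: 47 live cells
**..**.***.
...*.**.***
...*******.
..*.*...*..
*...*******
..****..***
.********.*
Generation 3: 54 live cells
**..**.****
..**.**.***
..*********
..*.*...*.*
***.*******
..****..***
.********.*
Generation 4: 58 live cells
******.****
..**.**.***
.**********
..*.*...*.*
***.*******
*.****..***
.********.*

Cell (1,7) at generation 4: 0 -> dead

Answer: dead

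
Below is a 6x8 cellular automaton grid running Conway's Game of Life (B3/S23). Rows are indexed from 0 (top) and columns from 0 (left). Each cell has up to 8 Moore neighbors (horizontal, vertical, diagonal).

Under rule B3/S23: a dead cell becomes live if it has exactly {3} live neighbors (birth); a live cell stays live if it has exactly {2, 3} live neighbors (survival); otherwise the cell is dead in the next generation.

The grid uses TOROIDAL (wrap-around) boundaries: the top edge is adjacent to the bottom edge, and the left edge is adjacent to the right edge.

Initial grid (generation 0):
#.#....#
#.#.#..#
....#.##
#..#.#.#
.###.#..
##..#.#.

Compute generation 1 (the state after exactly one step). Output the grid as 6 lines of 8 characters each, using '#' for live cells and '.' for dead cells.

Simulating step by step:
Generation 0 (given above): 22 live cells
Generation 1: 16 live cells
(generation 1 grid is the final answer)

Answer: ..#..##.
.....#..
.#..#...
##.#.#.#
...#.#..
....###.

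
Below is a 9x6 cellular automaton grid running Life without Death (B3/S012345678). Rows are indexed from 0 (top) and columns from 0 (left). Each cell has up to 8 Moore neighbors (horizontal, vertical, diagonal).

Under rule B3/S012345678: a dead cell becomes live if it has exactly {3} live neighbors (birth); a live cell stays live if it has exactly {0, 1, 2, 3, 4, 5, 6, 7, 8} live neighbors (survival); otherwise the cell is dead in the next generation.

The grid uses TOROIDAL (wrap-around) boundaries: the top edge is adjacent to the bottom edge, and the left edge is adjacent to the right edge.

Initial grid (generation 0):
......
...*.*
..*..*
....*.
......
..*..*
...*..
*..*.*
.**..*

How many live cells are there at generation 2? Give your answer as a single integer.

Simulating step by step:
Generation 0 (given above): 14 live cells
Generation 1: 24 live cells
*.*.*.
...***
..**.*
....*.
......
..*..*
*.**.*
**.*.*
.**.**
Generation 2: 31 live cells
*.*.*.
**.***
..**.*
...**.
......
******
*.**.*
**.*.*
.**.**
Population at generation 2: 31

Answer: 31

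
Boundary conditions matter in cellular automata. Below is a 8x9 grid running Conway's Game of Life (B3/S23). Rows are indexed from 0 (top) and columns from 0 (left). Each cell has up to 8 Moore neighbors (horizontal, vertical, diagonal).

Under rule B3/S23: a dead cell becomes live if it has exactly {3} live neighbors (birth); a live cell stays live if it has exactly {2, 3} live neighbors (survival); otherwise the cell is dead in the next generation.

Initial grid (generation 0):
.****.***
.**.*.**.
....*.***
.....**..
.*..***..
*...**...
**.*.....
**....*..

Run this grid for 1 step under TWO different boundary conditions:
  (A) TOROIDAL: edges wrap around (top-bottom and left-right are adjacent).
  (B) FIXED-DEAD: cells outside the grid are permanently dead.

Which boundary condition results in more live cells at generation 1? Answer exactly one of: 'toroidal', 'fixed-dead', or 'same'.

Answer: fixed-dead

Derivation:
Under TOROIDAL boundary, generation 1:
....*...*
.*..*....
...**...*
.........
.........
*.**..*..
..*.**..*
....***..
Population = 18

Under FIXED-DEAD boundary, generation 1:
.*..*.*.*
.*..*....
...**...*
.........
.........
*.**..*..
..*.**...
***......
Population = 19

Comparison: toroidal=18, fixed-dead=19 -> fixed-dead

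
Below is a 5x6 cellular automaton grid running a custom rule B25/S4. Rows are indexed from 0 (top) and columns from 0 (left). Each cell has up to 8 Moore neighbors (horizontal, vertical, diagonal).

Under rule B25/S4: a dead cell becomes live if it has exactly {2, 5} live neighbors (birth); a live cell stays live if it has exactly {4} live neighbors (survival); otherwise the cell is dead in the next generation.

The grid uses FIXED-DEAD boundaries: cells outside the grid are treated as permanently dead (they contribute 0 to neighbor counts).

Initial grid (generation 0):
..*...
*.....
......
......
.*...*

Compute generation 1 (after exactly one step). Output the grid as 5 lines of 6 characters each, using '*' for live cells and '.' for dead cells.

Answer: .*....
.*....
......
......
......

Derivation:
Simulating step by step:
Generation 0 (given above): 4 live cells
Generation 1: 2 live cells
(generation 1 grid is the final answer)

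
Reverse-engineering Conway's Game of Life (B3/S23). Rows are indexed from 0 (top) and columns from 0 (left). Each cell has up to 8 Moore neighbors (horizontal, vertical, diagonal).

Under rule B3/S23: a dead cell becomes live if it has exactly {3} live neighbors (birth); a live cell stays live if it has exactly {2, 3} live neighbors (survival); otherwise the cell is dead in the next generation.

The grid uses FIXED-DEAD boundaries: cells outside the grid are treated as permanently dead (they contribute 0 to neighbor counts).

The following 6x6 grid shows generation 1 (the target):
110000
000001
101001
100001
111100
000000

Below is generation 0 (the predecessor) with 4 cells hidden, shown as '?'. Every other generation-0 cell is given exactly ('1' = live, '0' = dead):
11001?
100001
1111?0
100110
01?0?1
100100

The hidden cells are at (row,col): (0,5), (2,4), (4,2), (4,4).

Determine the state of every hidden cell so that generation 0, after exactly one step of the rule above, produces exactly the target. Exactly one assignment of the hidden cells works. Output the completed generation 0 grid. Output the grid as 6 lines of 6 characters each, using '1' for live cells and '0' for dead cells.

Hidden generation-0 cells (in order): (0,5), (2,4), (4,2), (4,4).
A hidden cell only influences target cells in its own 3x3 neighborhood. Try each of the 2^4 = 16 assignments, step the completed generation 0 forward once under B3/S23, and compare with the target:
  (0,5)=0 (2,4)=0 (4,2)=0 (4,4)=0 -> step gives (1,3)='1' but target has '0' -> reject
  (0,5)=0 (2,4)=0 (4,2)=0 (4,4)=1 -> step gives (1,3)='1' but target has '0' -> reject
  (0,5)=0 (2,4)=0 (4,2)=1 (4,4)=0 -> step gives (1,3)='1' but target has '0' -> reject
  (0,5)=0 (2,4)=0 (4,2)=1 (4,4)=1 -> step gives (1,3)='1' but target has '0' -> reject
  (0,5)=0 (2,4)=1 (4,2)=0 (4,4)=0 -> step reproduces the target at every cell -> ACCEPT
  (0,5)=0 (2,4)=1 (4,2)=0 (4,4)=1 -> step gives (3,5)='0' but target has '1' -> reject
  (0,5)=0 (2,4)=1 (4,2)=1 (4,4)=0 -> step gives (4,3)='0' but target has '1' -> reject
  (0,5)=0 (2,4)=1 (4,2)=1 (4,4)=1 -> step gives (3,5)='0' but target has '1' -> reject
  (0,5)=1 (2,4)=0 (4,2)=0 (4,4)=0 -> step gives (0,4)='1' but target has '0' -> reject
  (0,5)=1 (2,4)=0 (4,2)=0 (4,4)=1 -> step gives (0,4)='1' but target has '0' -> reject
  (0,5)=1 (2,4)=0 (4,2)=1 (4,4)=0 -> step gives (0,4)='1' but target has '0' -> reject
  (0,5)=1 (2,4)=0 (4,2)=1 (4,4)=1 -> step gives (0,4)='1' but target has '0' -> reject
  (0,5)=1 (2,4)=1 (4,2)=0 (4,4)=0 -> step gives (0,4)='1' but target has '0' -> reject
  (0,5)=1 (2,4)=1 (4,2)=0 (4,4)=1 -> step gives (0,4)='1' but target has '0' -> reject
  (0,5)=1 (2,4)=1 (4,2)=1 (4,4)=0 -> step gives (0,4)='1' but target has '0' -> reject
  (0,5)=1 (2,4)=1 (4,2)=1 (4,4)=1 -> step gives (0,4)='1' but target has '0' -> reject
Unique solution: (0,5)=dead, (2,4)=live, (4,2)=dead, (4,4)=dead.
Check: live-neighbor counts of every cell in the completed generation 0:
221112
464442
343443
355443
323341
122021
Applying B3/S23 to generation 0 with these counts gives:
110000
000001
101001
100001
111100
000000
which matches the target exactly.

Answer: 110010
100001
111110
100110
010001
100100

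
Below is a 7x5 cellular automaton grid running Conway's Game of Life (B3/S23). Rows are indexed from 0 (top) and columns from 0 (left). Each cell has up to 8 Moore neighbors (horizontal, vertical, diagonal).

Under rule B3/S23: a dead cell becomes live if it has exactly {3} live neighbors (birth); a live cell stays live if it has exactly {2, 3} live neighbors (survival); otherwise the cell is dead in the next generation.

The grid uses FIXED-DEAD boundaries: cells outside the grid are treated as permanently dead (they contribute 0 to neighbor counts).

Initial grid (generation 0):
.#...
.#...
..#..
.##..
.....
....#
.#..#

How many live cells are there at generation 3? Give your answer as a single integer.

Simulating step by step:
Generation 0 (given above): 8 live cells
Generation 1: 5 live cells
.....
.##..
..#..
.##..
.....
.....
.....
Generation 2: 5 live cells
.....
.##..
...#.
.##..
.....
.....
.....
Generation 3: 3 live cells
.....
..#..
...#.
..#..
.....
.....
.....
Population at generation 3: 3

Answer: 3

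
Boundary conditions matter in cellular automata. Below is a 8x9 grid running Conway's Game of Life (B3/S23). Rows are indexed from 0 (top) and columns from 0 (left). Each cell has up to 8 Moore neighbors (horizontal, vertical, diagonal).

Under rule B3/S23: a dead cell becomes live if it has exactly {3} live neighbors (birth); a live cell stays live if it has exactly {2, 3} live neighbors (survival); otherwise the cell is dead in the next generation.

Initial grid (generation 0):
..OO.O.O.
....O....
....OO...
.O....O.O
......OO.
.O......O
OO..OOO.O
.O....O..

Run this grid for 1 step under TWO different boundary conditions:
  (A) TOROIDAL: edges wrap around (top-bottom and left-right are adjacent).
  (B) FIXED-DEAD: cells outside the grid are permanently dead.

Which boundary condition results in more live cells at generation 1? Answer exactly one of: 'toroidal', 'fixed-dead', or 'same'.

Answer: toroidal

Derivation:
Under TOROIDAL boundary, generation 1:
..OOOOO..
......O..
....OO...
......O..
......O.O
.O......O
.OO..OO.O
.O.O....O
Population = 21

Under FIXED-DEAD boundary, generation 1:
...OO....
......O..
....OO...
......O..
......O.O
OO......O
OOO..OO..
OO....OO.
Population = 20

Comparison: toroidal=21, fixed-dead=20 -> toroidal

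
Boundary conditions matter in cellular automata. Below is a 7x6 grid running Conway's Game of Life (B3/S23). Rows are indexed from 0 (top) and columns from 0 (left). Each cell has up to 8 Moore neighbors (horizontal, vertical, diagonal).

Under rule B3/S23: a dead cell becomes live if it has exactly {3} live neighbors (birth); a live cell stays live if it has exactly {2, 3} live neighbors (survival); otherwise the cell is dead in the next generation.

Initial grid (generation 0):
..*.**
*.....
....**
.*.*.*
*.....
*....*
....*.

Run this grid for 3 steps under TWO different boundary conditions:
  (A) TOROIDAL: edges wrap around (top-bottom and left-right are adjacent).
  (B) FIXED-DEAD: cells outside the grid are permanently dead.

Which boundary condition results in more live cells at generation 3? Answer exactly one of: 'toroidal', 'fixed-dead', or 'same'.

Under TOROIDAL boundary, generation 3:
*.**.*
*..**.
.*..*.
*.....
.*..*.
******
*..*.*
Population = 21

Under FIXED-DEAD boundary, generation 3:
......
....**
....**
....**
......
......
......
Population = 6

Comparison: toroidal=21, fixed-dead=6 -> toroidal

Answer: toroidal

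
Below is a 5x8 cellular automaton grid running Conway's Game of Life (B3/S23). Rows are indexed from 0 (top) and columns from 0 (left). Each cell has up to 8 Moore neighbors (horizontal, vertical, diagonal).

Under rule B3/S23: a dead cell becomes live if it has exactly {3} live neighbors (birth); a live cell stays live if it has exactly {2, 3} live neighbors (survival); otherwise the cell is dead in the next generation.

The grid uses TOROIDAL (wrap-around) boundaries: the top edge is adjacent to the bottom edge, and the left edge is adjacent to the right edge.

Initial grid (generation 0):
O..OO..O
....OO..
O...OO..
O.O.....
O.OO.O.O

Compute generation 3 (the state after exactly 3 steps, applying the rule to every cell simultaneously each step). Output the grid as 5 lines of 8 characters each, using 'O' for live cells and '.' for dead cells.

Simulating step by step:
Generation 0 (given above): 16 live cells
Generation 1: 17 live cells
OOO....O
O.....OO
.O.OOO..
O.O..OO.
..O...O.
Generation 2: 16 live cells
..O.....
...OOOO.
.OOOO...
..O...OO
..OO.OO.
Generation 3: 13 live cells
(generation 3 grid is the final answer)

Answer: ..O.....
.O...O..
.O.....O
......OO
.OOO.OOO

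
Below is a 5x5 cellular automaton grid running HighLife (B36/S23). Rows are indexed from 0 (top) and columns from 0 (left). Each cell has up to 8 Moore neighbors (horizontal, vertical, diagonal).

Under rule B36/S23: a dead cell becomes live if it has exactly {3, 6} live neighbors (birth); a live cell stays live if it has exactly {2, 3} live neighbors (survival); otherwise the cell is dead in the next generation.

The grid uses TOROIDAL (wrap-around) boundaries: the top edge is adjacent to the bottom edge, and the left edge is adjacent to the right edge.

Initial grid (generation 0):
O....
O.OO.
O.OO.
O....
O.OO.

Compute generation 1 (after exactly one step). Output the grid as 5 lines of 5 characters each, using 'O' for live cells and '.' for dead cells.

Simulating step by step:
Generation 0 (given above): 11 live cells
Generation 1: 9 live cells
(generation 1 grid is the final answer)

Answer: O....
O.OO.
O.OO.
O....
O....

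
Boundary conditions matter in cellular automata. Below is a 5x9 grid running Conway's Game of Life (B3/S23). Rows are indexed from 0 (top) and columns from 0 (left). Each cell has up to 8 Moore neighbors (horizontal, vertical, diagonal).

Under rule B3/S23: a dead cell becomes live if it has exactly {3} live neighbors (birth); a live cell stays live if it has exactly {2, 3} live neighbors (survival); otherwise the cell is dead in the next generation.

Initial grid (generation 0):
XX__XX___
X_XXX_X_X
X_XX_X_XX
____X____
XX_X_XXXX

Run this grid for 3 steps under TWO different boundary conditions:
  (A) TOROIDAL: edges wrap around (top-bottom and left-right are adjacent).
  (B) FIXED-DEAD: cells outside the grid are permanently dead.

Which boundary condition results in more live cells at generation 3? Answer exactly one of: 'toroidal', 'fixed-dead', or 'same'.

Answer: fixed-dead

Derivation:
Under TOROIDAL boundary, generation 3:
_____X___
_________
_______XX
____XX_XX
_XXX__X__
Population = 11

Under FIXED-DEAD boundary, generation 3:
XXXXX____
X_XXX_XX_
_XX__X__X
____X____
_____X___
Population = 17

Comparison: toroidal=11, fixed-dead=17 -> fixed-dead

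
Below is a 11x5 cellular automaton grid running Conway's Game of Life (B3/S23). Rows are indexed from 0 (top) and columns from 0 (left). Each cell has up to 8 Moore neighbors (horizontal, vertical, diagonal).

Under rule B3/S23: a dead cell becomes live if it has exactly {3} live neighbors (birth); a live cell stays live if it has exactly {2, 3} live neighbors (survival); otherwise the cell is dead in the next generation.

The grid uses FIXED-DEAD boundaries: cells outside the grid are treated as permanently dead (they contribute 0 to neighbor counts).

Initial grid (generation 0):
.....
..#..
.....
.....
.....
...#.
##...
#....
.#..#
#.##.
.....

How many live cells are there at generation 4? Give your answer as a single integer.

Simulating step by step:
Generation 0 (given above): 10 live cells
Generation 1: 10 live cells
.....
.....
.....
.....
.....
.....
##...
#....
####.
.###.
.....
Generation 2: 7 live cells
.....
.....
.....
.....
.....
.....
##...
.....
#..#.
#..#.
..#..
Generation 3: 5 live cells
.....
.....
.....
.....
.....
.....
.....
##...
.....
.###.
.....
Generation 4: 3 live cells
.....
.....
.....
.....
.....
.....
.....
.....
#....
..#..
..#..
Population at generation 4: 3

Answer: 3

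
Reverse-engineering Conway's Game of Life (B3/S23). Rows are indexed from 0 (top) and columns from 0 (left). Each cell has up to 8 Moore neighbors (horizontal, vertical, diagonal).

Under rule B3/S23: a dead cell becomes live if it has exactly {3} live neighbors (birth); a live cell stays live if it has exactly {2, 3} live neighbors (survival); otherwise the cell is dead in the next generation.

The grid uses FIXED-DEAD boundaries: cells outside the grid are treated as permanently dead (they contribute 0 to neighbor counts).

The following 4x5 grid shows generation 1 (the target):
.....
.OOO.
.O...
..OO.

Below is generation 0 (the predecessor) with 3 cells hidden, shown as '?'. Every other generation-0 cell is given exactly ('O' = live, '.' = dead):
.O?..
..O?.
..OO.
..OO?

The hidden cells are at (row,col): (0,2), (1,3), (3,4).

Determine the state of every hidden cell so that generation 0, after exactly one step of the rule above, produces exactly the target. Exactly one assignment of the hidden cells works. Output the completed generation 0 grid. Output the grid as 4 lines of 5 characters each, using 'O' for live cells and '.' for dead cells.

Answer: .O...
..O..
..OO.
..OO.

Derivation:
Hidden generation-0 cells (in order): (0,2), (1,3), (3,4).
A hidden cell only influences target cells in its own 3x3 neighborhood. Try each of the 2^3 = 8 assignments, step the completed generation 0 forward once under B3/S23, and compare with the target:
  (0,2)=. (1,3)=. (3,4)=. -> step reproduces the target at every cell -> ACCEPT
  (0,2)=. (1,3)=. (3,4)=O -> step gives (2,4)='O' but target has '.' -> reject
  (0,2)=. (1,3)=O (3,4)=. -> step gives (0,2)='O' but target has '.' -> reject
  (0,2)=. (1,3)=O (3,4)=O -> step gives (0,2)='O' but target has '.' -> reject
  (0,2)=O (1,3)=. (3,4)=. -> step gives (0,1)='O' but target has '.' -> reject
  (0,2)=O (1,3)=. (3,4)=O -> step gives (0,1)='O' but target has '.' -> reject
  (0,2)=O (1,3)=O (3,4)=. -> step gives (0,1)='O' but target has '.' -> reject
  (0,2)=O (1,3)=O (3,4)=O -> step gives (0,1)='O' but target has '.' -> reject
Unique solution: (0,2)=dead, (1,3)=dead, (3,4)=dead.
Check: live-neighbor counts of every cell in the completed generation 0:
11210
13331
03442
02332
Applying B3/S23 to generation 0 with these counts gives:
.....
.OOO.
.O...
..OO.
which matches the target exactly.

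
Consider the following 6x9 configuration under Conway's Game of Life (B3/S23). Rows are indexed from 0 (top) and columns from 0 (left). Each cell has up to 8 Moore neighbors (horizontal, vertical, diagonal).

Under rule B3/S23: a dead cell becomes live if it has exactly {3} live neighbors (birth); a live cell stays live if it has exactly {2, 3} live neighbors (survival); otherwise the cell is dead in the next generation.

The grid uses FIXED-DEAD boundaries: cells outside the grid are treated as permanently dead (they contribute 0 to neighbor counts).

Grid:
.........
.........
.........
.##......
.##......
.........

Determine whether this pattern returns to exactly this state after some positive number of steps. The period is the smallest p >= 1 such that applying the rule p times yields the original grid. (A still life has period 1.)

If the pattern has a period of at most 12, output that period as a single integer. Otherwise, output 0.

Answer: 1

Derivation:
Simulating and comparing each generation to the original:
Gen 0 (original, given above): 4 live cells
Gen 1: 4 live cells, MATCHES original -> period = 1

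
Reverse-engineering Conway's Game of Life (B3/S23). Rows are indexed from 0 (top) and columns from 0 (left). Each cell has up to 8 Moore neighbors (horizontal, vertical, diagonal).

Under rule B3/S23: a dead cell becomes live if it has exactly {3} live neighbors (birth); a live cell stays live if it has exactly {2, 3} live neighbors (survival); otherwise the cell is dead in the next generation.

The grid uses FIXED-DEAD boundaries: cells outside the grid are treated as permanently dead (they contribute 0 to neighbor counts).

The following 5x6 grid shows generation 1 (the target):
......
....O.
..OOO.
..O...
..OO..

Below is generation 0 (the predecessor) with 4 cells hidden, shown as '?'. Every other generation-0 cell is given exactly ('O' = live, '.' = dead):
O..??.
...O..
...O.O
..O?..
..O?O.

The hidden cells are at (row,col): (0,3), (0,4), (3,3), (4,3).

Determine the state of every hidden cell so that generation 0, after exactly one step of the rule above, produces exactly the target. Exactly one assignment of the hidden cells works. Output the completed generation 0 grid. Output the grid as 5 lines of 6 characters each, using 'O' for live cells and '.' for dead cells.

Answer: O.....
...O..
...O.O
..O...
..OOO.

Derivation:
Hidden generation-0 cells (in order): (0,3), (0,4), (3,3), (4,3).
A hidden cell only influences target cells in its own 3x3 neighborhood. Try each of the 2^4 = 16 assignments, step the completed generation 0 forward once under B3/S23, and compare with the target:
  (0,3)=. (0,4)=. (3,3)=. (4,3)=. -> step gives (3,4)='O' but target has '.' -> reject
  (0,3)=. (0,4)=. (3,3)=. (4,3)=O -> step reproduces the target at every cell -> ACCEPT
  (0,3)=. (0,4)=. (3,3)=O (4,3)=. -> step gives (2,2)='.' but target has 'O' -> reject
  (0,3)=. (0,4)=. (3,3)=O (4,3)=O -> step gives (2,2)='.' but target has 'O' -> reject
  (0,3)=. (0,4)=O (3,3)=. (4,3)=. -> step gives (1,3)='O' but target has '.' -> reject
  (0,3)=. (0,4)=O (3,3)=. (4,3)=O -> step gives (1,3)='O' but target has '.' -> reject
  (0,3)=. (0,4)=O (3,3)=O (4,3)=. -> step gives (1,3)='O' but target has '.' -> reject
  (0,3)=. (0,4)=O (3,3)=O (4,3)=O -> step gives (1,3)='O' but target has '.' -> reject
  (0,3)=O (0,4)=. (3,3)=. (4,3)=. -> step gives (1,2)='O' but target has '.' -> reject
  (0,3)=O (0,4)=. (3,3)=. (4,3)=O -> step gives (1,2)='O' but target has '.' -> reject
  (0,3)=O (0,4)=. (3,3)=O (4,3)=. -> step gives (1,2)='O' but target has '.' -> reject
  (0,3)=O (0,4)=. (3,3)=O (4,3)=O -> step gives (1,2)='O' but target has '.' -> reject
  (0,3)=O (0,4)=O (3,3)=. (4,3)=. -> step gives (0,3)='O' but target has '.' -> reject
  (0,3)=O (0,4)=O (3,3)=. (4,3)=O -> step gives (0,3)='O' but target has '.' -> reject
  (0,3)=O (0,4)=O (3,3)=O (4,3)=. -> step gives (0,3)='O' but target has '.' -> reject
  (0,3)=O (0,4)=O (3,3)=O (4,3)=O -> step gives (0,3)='O' but target has '.' -> reject
Unique solution: (0,3)=dead, (0,4)=dead, (3,3)=dead, (4,3)=live.
Check: live-neighbor counts of every cell in the completed generation 0:
011110
112131
013230
023542
022311
Applying B3/S23 to generation 0 with these counts gives:
......
....O.
..OOO.
..O...
..OO..
which matches the target exactly.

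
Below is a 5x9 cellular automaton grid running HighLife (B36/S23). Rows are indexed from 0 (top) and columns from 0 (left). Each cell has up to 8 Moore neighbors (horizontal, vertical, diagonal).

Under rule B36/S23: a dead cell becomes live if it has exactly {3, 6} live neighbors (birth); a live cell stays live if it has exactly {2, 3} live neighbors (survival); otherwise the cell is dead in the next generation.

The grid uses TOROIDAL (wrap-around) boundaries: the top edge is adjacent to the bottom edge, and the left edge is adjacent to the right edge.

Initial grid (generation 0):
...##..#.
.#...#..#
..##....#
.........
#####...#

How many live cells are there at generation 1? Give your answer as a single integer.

Answer: 14

Derivation:
Simulating step by step:
Generation 0 (given above): 15 live cells
Generation 1: 14 live cells
.....#.#.
#......##
#.#......
....#...#
###.#...#
Population at generation 1: 14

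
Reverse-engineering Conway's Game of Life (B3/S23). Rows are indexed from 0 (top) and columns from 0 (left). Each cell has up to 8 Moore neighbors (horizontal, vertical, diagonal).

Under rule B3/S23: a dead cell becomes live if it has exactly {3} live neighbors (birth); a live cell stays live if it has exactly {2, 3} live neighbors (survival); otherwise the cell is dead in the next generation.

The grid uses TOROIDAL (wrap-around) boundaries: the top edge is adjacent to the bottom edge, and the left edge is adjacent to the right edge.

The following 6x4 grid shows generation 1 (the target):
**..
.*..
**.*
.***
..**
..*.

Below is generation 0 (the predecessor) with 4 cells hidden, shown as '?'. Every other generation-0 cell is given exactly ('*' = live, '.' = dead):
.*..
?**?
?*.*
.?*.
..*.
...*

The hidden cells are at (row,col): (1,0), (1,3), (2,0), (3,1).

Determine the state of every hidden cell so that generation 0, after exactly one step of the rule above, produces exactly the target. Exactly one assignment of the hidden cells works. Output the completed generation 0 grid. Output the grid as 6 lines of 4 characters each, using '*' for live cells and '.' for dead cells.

Hidden generation-0 cells (in order): (1,0), (1,3), (2,0), (3,1).
A hidden cell only influences target cells in its own 3x3 neighborhood. Try each of the 2^4 = 16 assignments, step the completed generation 0 forward once under B3/S23, and compare with the target:
  (1,0)=. (1,3)=. (2,0)=. (3,1)=. -> step reproduces the target at every cell -> ACCEPT
  (1,0)=. (1,3)=. (2,0)=. (3,1)=* -> step gives (2,0)='.' but target has '*' -> reject
  (1,0)=. (1,3)=. (2,0)=* (3,1)=. -> step gives (1,1)='.' but target has '*' -> reject
  (1,0)=. (1,3)=. (2,0)=* (3,1)=* -> step gives (1,1)='.' but target has '*' -> reject
  (1,0)=. (1,3)=* (2,0)=. (3,1)=. -> step gives (0,0)='.' but target has '*' -> reject
  (1,0)=. (1,3)=* (2,0)=. (3,1)=* -> step gives (0,0)='.' but target has '*' -> reject
  (1,0)=. (1,3)=* (2,0)=* (3,1)=. -> step gives (0,0)='.' but target has '*' -> reject
  (1,0)=. (1,3)=* (2,0)=* (3,1)=* -> step gives (0,0)='.' but target has '*' -> reject
  (1,0)=* (1,3)=. (2,0)=. (3,1)=. -> step gives (0,0)='.' but target has '*' -> reject
  (1,0)=* (1,3)=. (2,0)=. (3,1)=* -> step gives (0,0)='.' but target has '*' -> reject
  (1,0)=* (1,3)=. (2,0)=* (3,1)=. -> step gives (0,0)='.' but target has '*' -> reject
  (1,0)=* (1,3)=. (2,0)=* (3,1)=* -> step gives (0,0)='.' but target has '*' -> reject
  (1,0)=* (1,3)=* (2,0)=. (3,1)=. -> step gives (0,0)='.' but target has '*' -> reject
  (1,0)=* (1,3)=* (2,0)=. (3,1)=* -> step gives (0,0)='.' but target has '*' -> reject
  (1,0)=* (1,3)=* (2,0)=* (3,1)=. -> step gives (0,0)='.' but target has '*' -> reject
  (1,0)=* (1,3)=* (2,0)=* (3,1)=* -> step gives (0,0)='.' but target has '*' -> reject
Unique solution: (1,0)=dead, (1,3)=dead, (2,0)=dead, (3,1)=dead.
Check: live-neighbor counts of every cell in the completed generation 0:
3242
4342
3352
2333
1223
2231
Applying B3/S23 to generation 0 with these counts gives:
**..
.*..
**.*
.***
..**
..*.
which matches the target exactly.

Answer: .*..
.**.
.*.*
..*.
..*.
...*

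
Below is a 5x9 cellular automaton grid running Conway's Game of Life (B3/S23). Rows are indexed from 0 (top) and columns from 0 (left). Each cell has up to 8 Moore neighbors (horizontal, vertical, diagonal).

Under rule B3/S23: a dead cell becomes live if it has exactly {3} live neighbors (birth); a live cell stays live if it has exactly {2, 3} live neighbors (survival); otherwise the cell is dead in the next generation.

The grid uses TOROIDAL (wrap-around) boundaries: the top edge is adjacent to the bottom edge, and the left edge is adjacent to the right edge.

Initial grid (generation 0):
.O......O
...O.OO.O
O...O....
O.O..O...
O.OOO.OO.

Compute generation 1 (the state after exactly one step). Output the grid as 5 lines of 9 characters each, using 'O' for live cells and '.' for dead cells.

Simulating step by step:
Generation 0 (given above): 17 live cells
Generation 1: 23 live cells
(generation 1 grid is the final answer)

Answer: .O......O
....OO.OO
OO.OO.O.O
O.O..OO..
O.OOOOOO.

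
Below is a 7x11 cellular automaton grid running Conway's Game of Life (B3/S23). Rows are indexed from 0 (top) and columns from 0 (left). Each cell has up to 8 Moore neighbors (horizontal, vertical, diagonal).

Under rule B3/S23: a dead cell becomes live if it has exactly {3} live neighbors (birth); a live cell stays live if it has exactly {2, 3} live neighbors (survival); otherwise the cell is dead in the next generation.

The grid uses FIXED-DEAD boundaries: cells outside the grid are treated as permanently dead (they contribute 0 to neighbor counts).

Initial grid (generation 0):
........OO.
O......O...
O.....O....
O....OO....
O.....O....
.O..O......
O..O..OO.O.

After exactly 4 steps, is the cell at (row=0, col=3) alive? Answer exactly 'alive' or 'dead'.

Simulating step by step:
Generation 0 (given above): 18 live cells
Generation 1: 21 live cells
........O..
.......OO..
OO...OOO...
OO...OOO...
OO....O....
OO...OOO...
...........
Generation 2: 14 live cells
.......OO..
........O..
OO...O.....
..O........
..O........
OO...OOO...
......O....
Generation 3: 15 live cells
.......OO..
.......OO..
.O.........
..O........
..O...O....
.O...OOO...
.....OOO...
Generation 4: 13 live cells
.......OO..
.......OO..
...........
.OO........
.OO..OOO...
...........
.....O.O...

Cell (0,3) at generation 4: 0 -> dead

Answer: dead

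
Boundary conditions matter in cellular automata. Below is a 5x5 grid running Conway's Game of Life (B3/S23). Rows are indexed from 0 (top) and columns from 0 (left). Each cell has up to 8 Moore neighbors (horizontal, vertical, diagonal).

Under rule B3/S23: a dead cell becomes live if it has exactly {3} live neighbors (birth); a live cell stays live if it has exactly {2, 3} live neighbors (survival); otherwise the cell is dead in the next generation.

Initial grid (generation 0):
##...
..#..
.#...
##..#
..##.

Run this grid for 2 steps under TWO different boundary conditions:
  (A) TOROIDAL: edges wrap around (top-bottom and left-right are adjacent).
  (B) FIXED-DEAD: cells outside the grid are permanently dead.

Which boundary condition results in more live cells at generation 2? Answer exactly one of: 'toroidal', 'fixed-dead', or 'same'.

Under TOROIDAL boundary, generation 2:
.#.##
#..#.
.....
#...#
.....
Population = 7

Under FIXED-DEAD boundary, generation 2:
.#...
#.#..
...#.
...#.
##.#.
Population = 8

Comparison: toroidal=7, fixed-dead=8 -> fixed-dead

Answer: fixed-dead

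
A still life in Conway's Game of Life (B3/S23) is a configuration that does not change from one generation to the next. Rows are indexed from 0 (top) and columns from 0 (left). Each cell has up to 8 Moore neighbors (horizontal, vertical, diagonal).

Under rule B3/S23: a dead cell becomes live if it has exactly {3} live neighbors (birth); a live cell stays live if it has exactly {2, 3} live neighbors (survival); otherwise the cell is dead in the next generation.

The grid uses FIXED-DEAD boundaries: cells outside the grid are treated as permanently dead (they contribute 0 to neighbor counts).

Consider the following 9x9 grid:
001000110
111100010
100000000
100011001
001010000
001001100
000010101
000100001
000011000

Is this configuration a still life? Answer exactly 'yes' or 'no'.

Answer: no

Derivation:
Compute generation 1 and compare to generation 0 (given above):
Generation 1:
001100110
101100110
101110000
010111000
010010100
000010110
000110100
000100010
000010000
Cell (0,3) differs: gen0=0 vs gen1=1 -> NOT a still life.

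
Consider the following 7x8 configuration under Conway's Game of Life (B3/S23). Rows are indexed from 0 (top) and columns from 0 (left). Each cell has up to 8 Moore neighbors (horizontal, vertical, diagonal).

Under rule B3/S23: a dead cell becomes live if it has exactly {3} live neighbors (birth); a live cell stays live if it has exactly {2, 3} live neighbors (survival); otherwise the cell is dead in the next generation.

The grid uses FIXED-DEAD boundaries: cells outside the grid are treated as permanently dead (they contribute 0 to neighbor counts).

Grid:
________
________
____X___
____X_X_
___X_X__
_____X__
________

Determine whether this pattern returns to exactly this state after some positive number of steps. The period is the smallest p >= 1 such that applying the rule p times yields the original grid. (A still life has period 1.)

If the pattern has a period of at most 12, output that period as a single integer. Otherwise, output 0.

Answer: 2

Derivation:
Simulating and comparing each generation to the original:
Gen 0 (original, given above): 6 live cells
Gen 1: 6 live cells, differs from original
Gen 2: 6 live cells, MATCHES original -> period = 2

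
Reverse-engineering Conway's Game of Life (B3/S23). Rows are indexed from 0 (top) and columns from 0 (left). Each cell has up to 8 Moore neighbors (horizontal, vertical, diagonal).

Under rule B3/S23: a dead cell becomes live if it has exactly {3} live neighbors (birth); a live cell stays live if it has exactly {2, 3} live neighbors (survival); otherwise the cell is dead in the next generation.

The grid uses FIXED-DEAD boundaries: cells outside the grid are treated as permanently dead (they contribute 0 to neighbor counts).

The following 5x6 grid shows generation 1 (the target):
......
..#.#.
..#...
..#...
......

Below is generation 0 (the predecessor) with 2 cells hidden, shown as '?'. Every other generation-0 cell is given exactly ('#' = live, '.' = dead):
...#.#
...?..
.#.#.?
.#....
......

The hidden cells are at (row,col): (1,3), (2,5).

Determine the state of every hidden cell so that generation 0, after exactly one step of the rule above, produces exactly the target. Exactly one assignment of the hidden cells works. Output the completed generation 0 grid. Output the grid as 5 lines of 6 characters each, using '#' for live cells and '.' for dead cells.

Hidden generation-0 cells (in order): (1,3), (2,5).
A hidden cell only influences target cells in its own 3x3 neighborhood. Try each of the 2^2 = 4 assignments, step the completed generation 0 forward once under B3/S23, and compare with the target:
  (1,3)=. (2,5)=. -> step reproduces the target at every cell -> ACCEPT
  (1,3)=. (2,5)=# -> step gives (1,4)='.' but target has '#' -> reject
  (1,3)=# (2,5)=. -> step gives (0,4)='#' but target has '.' -> reject
  (1,3)=# (2,5)=# -> step gives (0,4)='#' but target has '.' -> reject
Unique solution: (1,3)=dead, (2,5)=dead.
Check: live-neighbor counts of every cell in the completed generation 0:
001020
113231
213010
213110
111000
Applying B3/S23 to generation 0 with these counts gives:
......
..#.#.
..#...
..#...
......
which matches the target exactly.

Answer: ...#.#
......
.#.#..
.#....
......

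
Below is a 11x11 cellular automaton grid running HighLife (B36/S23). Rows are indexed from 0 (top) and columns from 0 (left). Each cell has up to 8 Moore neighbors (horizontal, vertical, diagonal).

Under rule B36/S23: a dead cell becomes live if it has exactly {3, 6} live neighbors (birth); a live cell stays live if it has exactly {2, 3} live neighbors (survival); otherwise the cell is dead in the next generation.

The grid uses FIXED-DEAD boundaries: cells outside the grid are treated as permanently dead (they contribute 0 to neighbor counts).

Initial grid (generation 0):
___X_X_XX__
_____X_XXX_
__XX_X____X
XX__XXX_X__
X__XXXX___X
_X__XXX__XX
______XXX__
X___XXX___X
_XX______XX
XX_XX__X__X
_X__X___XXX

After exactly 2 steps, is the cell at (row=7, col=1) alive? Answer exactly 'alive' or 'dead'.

Simulating step by step:
Generation 0 (given above): 53 live cells
Generation 1: 46 live cells
____X__X_X_
__XX_X_X_X_
_XXX_______
XX_____X_X_
X_XX______X
___X____XXX
________X_X
_X___XX_X_X
__X___X__XX
X__XX____X_
XXXXX___XXX
Generation 2: 44 live cells
___XX_X____
_X____X____
X__XX_X____
X_X________
X_XX______X
__XX____X_X
________X_X
_____XX_XXX
_XXXX_XXX_X
X___XX_____
XXX_X___XXX

Cell (7,1) at generation 2: 0 -> dead

Answer: dead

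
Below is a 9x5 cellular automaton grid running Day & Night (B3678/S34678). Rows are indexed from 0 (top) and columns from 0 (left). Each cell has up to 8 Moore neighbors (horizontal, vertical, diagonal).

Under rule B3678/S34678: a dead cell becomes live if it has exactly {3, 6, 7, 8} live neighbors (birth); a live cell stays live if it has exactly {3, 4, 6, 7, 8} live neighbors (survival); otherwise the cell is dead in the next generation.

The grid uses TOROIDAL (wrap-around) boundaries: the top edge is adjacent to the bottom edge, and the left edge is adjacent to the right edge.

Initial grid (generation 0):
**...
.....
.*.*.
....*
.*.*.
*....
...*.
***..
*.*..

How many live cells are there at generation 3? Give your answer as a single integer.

Answer: 18

Derivation:
Simulating step by step:
Generation 0 (given above): 14 live cells
Generation 1: 21 live cells
.*...
***..
.....
*..*.
*...*
..*.*
*.*.*
.****
***.*
Generation 2: 20 live cells
**.**
.*...
*.*.*
.....
**..*
....*
*.***
**.*.
....*
Generation 3: 18 live cells
*.*.*
**...
.*...
...*.
*....
*.*..
*.**.
**.**
*....
Population at generation 3: 18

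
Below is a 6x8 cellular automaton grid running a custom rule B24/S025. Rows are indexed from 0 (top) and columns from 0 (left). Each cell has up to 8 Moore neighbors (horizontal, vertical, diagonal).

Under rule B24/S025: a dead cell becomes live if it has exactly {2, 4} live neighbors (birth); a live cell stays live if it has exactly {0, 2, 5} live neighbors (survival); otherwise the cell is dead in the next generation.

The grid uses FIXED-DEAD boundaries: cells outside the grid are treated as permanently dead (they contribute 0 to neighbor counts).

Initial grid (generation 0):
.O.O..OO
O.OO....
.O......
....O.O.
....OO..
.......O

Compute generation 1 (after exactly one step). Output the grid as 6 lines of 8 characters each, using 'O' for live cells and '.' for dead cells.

Answer: OOOOO...
OO.OO.OO
OO..OO..
...OOO..
...OO..O
....OOOO

Derivation:
Simulating step by step:
Generation 0 (given above): 13 live cells
Generation 1: 25 live cells
(generation 1 grid is the final answer)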